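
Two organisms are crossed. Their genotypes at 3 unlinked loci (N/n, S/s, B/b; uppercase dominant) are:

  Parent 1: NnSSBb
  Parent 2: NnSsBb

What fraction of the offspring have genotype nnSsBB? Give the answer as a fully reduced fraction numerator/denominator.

NnSSBb gametes: NSB×2, NSb×2, nSB×2, nSb×2
NnSsBb gametes: NSB×1, NSb×1, NsB×1, Nsb×1, nSB×1, nSb×1, nsB×1, nsb×1
NnSSBb×NnSsBb grid (8·8=64): NNSSBB=2 NNSSBb=4 NNSSbb=2 NNSsBB=2 NNSsBb=4 NNSsbb=2 NnSSBB=4 NnSSBb=8 NnSSbb=4 NnSsBB=4 NnSsBb=8 NnSsbb=4 nnSSBB=2 nnSSBb=4 nnSSbb=2 nnSsBB=2 nnSsBb=4 nnSsbb=2
nnSsBB hits 2/64; gcd=2; 2÷2/64÷2 = 1/32

P(nnSsBB) = 1/32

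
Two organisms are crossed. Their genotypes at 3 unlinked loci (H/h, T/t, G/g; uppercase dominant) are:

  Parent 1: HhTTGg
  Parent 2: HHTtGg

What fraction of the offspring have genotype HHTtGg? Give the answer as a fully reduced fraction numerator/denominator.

P(HHTtGg) = 1/8

HhTTGg gametes: HTG×2, HTg×2, hTG×2, hTg×2
HHTtGg gametes: HTG×2, HTg×2, HtG×2, Htg×2
HhTTGg×HHTtGg grid (8·8=64): HHTTGG=4 HHTTGg=8 HHTTgg=4 HHTtGG=4 HHTtGg=8 HHTtgg=4 HhTTGG=4 HhTTGg=8 HhTTgg=4 HhTtGG=4 HhTtGg=8 HhTtgg=4
HHTtGg hits 8/64; gcd=8; 8÷8/64÷8 = 1/8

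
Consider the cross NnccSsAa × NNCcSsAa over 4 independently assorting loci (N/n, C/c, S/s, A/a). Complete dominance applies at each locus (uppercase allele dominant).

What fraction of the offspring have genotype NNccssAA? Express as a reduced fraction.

P(NNccssAA) = 1/64

NnccSsAa gametes: NcSA×2, NcSa×2, NcsA×2, Ncsa×2, ncSA×2, ncSa×2, ncsA×2, ncsa×2
NNCcSsAa gametes: NCSA×2, NCSa×2, NCsA×2, NCsa×2, NcSA×2, NcSa×2, NcsA×2, Ncsa×2
NnccSsAa×NNCcSsAa grid (16·16=256): NNCcSSAA=4 NNCcSSAa=8 NNCcSSaa=4 NNCcSsAA=8 NNCcSsAa=16 NNCcSsaa=8 NNCcssAA=4 NNCcssAa=8 NNCcssaa=4 NNccSSAA=4 NNccSSAa=8 NNccSSaa=4 NNccSsAA=8 NNccSsAa=16 NNccSsaa=8 NNccssAA=4 NNccssAa=8 NNccssaa=4 NnCcSSAA=4 NnCcSSAa=8 NnCcSSaa=4 NnCcSsAA=8 NnCcSsAa=16 NnCcSsaa=8 NnCcssAA=4 NnCcssAa=8 NnCcssaa=4 NnccSSAA=4 NnccSSAa=8 NnccSSaa=4 NnccSsAA=8 NnccSsAa=16 NnccSsaa=8 NnccssAA=4 NnccssAa=8 Nnccssaa=4
NNccssAA hits 4/256; gcd=4; 4÷4/256÷4 = 1/64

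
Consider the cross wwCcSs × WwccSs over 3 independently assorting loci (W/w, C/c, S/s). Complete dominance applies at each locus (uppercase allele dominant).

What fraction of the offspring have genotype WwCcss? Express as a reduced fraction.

P(WwCcss) = 1/16

wwCcSs gametes: wCS×2, wCs×2, wcS×2, wcs×2
WwccSs gametes: WcS×2, Wcs×2, wcS×2, wcs×2
wwCcSs×WwccSs grid (8·8=64): WwCcSS=4 WwCcSs=8 WwCcss=4 WwccSS=4 WwccSs=8 Wwccss=4 wwCcSS=4 wwCcSs=8 wwCcss=4 wwccSS=4 wwccSs=8 wwccss=4
WwCcss hits 4/64; gcd=4; 4÷4/64÷4 = 1/16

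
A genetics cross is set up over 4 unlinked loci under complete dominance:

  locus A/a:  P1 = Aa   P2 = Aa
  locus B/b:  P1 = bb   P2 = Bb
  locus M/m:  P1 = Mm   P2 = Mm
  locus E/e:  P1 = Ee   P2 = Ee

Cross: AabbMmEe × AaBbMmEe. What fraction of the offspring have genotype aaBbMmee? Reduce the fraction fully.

P(aaBbMmee) = 1/64

AabbMmEe gametes: AbME×2, AbMe×2, AbmE×2, Abme×2, abME×2, abMe×2, abmE×2, abme×2
AaBbMmEe gametes: ABME×1, ABMe×1, ABmE×1, ABme×1, AbME×1, AbMe×1, AbmE×1, Abme×1, aBME×1, aBMe×1, aBmE×1, aBme×1, abME×1, abMe×1, abmE×1, abme×1
AabbMmEe×AaBbMmEe grid (16·16=256): AABbMMEE=2 AABbMMEe=4 AABbMMee=2 AABbMmEE=4 AABbMmEe=8 AABbMmee=4 AABbmmEE=2 AABbmmEe=4 AABbmmee=2 AAbbMMEE=2 AAbbMMEe=4 AAbbMMee=2 AAbbMmEE=4 AAbbMmEe=8 AAbbMmee=4 AAbbmmEE=2 AAbbmmEe=4 AAbbmmee=2 AaBbMMEE=4 AaBbMMEe=8 AaBbMMee=4 AaBbMmEE=8 AaBbMmEe=16 AaBbMmee=8 AaBbmmEE=4 AaBbmmEe=8 AaBbmmee=4 AabbMMEE=4 AabbMMEe=8 AabbMMee=4 AabbMmEE=8 AabbMmEe=16 AabbMmee=8 AabbmmEE=4 AabbmmEe=8 Aabbmmee=4 aaBbMMEE=2 aaBbMMEe=4 aaBbMMee=2 aaBbMmEE=4 aaBbMmEe=8 aaBbMmee=4 aaBbmmEE=2 aaBbmmEe=4 aaBbmmee=2 aabbMMEE=2 aabbMMEe=4 aabbMMee=2 aabbMmEE=4 aabbMmEe=8 aabbMmee=4 aabbmmEE=2 aabbmmEe=4 aabbmmee=2
aaBbMmee hits 4/256; gcd=4; 4÷4/256÷4 = 1/64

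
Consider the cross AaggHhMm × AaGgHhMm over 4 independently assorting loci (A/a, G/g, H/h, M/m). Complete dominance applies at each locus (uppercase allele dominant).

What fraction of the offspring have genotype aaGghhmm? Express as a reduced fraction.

AaggHhMm gametes: AgHM×2, AgHm×2, AghM×2, Aghm×2, agHM×2, agHm×2, aghM×2, aghm×2
AaGgHhMm gametes: AGHM×1, AGHm×1, AGhM×1, AGhm×1, AgHM×1, AgHm×1, AghM×1, Aghm×1, aGHM×1, aGHm×1, aGhM×1, aGhm×1, agHM×1, agHm×1, aghM×1, aghm×1
AaggHhMm×AaGgHhMm grid (16·16=256): AAGgHHMM=2 AAGgHHMm=4 AAGgHHmm=2 AAGgHhMM=4 AAGgHhMm=8 AAGgHhmm=4 AAGghhMM=2 AAGghhMm=4 AAGghhmm=2 AAggHHMM=2 AAggHHMm=4 AAggHHmm=2 AAggHhMM=4 AAggHhMm=8 AAggHhmm=4 AAgghhMM=2 AAgghhMm=4 AAgghhmm=2 AaGgHHMM=4 AaGgHHMm=8 AaGgHHmm=4 AaGgHhMM=8 AaGgHhMm=16 AaGgHhmm=8 AaGghhMM=4 AaGghhMm=8 AaGghhmm=4 AaggHHMM=4 AaggHHMm=8 AaggHHmm=4 AaggHhMM=8 AaggHhMm=16 AaggHhmm=8 AagghhMM=4 AagghhMm=8 Aagghhmm=4 aaGgHHMM=2 aaGgHHMm=4 aaGgHHmm=2 aaGgHhMM=4 aaGgHhMm=8 aaGgHhmm=4 aaGghhMM=2 aaGghhMm=4 aaGghhmm=2 aaggHHMM=2 aaggHHMm=4 aaggHHmm=2 aaggHhMM=4 aaggHhMm=8 aaggHhmm=4 aagghhMM=2 aagghhMm=4 aagghhmm=2
aaGghhmm hits 2/256; gcd=2; 2÷2/256÷2 = 1/128

P(aaGghhmm) = 1/128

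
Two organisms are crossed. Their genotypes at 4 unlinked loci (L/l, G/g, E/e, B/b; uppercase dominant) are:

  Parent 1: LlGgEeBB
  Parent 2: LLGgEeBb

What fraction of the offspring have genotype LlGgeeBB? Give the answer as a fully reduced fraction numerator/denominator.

P(LlGgeeBB) = 1/32

LlGgEeBB gametes: LGEB×2, LGeB×2, LgEB×2, LgeB×2, lGEB×2, lGeB×2, lgEB×2, lgeB×2
LLGgEeBb gametes: LGEB×2, LGEb×2, LGeB×2, LGeb×2, LgEB×2, LgEb×2, LgeB×2, Lgeb×2
LlGgEeBB×LLGgEeBb grid (16·16=256): LLGGEEBB=4 LLGGEEBb=4 LLGGEeBB=8 LLGGEeBb=8 LLGGeeBB=4 LLGGeeBb=4 LLGgEEBB=8 LLGgEEBb=8 LLGgEeBB=16 LLGgEeBb=16 LLGgeeBB=8 LLGgeeBb=8 LLggEEBB=4 LLggEEBb=4 LLggEeBB=8 LLggEeBb=8 LLggeeBB=4 LLggeeBb=4 LlGGEEBB=4 LlGGEEBb=4 LlGGEeBB=8 LlGGEeBb=8 LlGGeeBB=4 LlGGeeBb=4 LlGgEEBB=8 LlGgEEBb=8 LlGgEeBB=16 LlGgEeBb=16 LlGgeeBB=8 LlGgeeBb=8 LlggEEBB=4 LlggEEBb=4 LlggEeBB=8 LlggEeBb=8 LlggeeBB=4 LlggeeBb=4
LlGgeeBB hits 8/256; gcd=8; 8÷8/256÷8 = 1/32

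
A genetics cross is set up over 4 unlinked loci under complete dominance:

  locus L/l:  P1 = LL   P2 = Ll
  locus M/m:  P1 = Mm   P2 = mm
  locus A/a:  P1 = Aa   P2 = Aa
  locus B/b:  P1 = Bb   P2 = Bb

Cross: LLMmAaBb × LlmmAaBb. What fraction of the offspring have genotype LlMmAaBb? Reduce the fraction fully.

LLMmAaBb gametes: LMAB×2, LMAb×2, LMaB×2, LMab×2, LmAB×2, LmAb×2, LmaB×2, Lmab×2
LlmmAaBb gametes: LmAB×2, LmAb×2, LmaB×2, Lmab×2, lmAB×2, lmAb×2, lmaB×2, lmab×2
LLMmAaBb×LlmmAaBb grid (16·16=256): LLMmAABB=4 LLMmAABb=8 LLMmAAbb=4 LLMmAaBB=8 LLMmAaBb=16 LLMmAabb=8 LLMmaaBB=4 LLMmaaBb=8 LLMmaabb=4 LLmmAABB=4 LLmmAABb=8 LLmmAAbb=4 LLmmAaBB=8 LLmmAaBb=16 LLmmAabb=8 LLmmaaBB=4 LLmmaaBb=8 LLmmaabb=4 LlMmAABB=4 LlMmAABb=8 LlMmAAbb=4 LlMmAaBB=8 LlMmAaBb=16 LlMmAabb=8 LlMmaaBB=4 LlMmaaBb=8 LlMmaabb=4 LlmmAABB=4 LlmmAABb=8 LlmmAAbb=4 LlmmAaBB=8 LlmmAaBb=16 LlmmAabb=8 LlmmaaBB=4 LlmmaaBb=8 Llmmaabb=4
LlMmAaBb hits 16/256; gcd=16; 16÷16/256÷16 = 1/16

P(LlMmAaBb) = 1/16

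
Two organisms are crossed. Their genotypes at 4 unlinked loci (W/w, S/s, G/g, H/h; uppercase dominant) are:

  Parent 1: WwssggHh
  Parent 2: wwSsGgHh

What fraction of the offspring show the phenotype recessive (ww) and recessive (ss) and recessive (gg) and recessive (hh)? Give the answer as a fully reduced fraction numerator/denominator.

WwssggHh gametes: WsgH×4, Wsgh×4, wsgH×4, wsgh×4
wwSsGgHh gametes: wSGH×2, wSGh×2, wSgH×2, wSgh×2, wsGH×2, wsGh×2, wsgH×2, wsgh×2
WwssggHh×wwSsGgHh grid (16·16=256): WwSsGgHH=8 WwSsGgHh=16 WwSsGghh=8 WwSsggHH=8 WwSsggHh=16 WwSsgghh=8 WwssGgHH=8 WwssGgHh=16 WwssGghh=8 WwssggHH=8 WwssggHh=16 Wwssgghh=8 wwSsGgHH=8 wwSsGgHh=16 wwSsGghh=8 wwSsggHH=8 wwSsggHh=16 wwSsgghh=8 wwssGgHH=8 wwssGgHh=16 wwssGghh=8 wwssggHH=8 wwssggHh=16 wwssgghh=8
ww ss gg hh hits 8/256; gcd=8; 8÷8/256÷8 = 1/32

P(ww ss gg hh) = 1/32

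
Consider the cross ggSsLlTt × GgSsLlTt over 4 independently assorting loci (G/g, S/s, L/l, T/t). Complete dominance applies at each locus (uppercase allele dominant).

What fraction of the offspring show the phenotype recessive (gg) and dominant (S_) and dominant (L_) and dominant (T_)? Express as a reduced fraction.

P(gg S_ L_ T_) = 27/128

ggSsLlTt gametes: gSLT×2, gSLt×2, gSlT×2, gSlt×2, gsLT×2, gsLt×2, gslT×2, gslt×2
GgSsLlTt gametes: GSLT×1, GSLt×1, GSlT×1, GSlt×1, GsLT×1, GsLt×1, GslT×1, Gslt×1, gSLT×1, gSLt×1, gSlT×1, gSlt×1, gsLT×1, gsLt×1, gslT×1, gslt×1
ggSsLlTt×GgSsLlTt grid (16·16=256): GgSSLLTT=2 GgSSLLTt=4 GgSSLLtt=2 GgSSLlTT=4 GgSSLlTt=8 GgSSLltt=4 GgSSllTT=2 GgSSllTt=4 GgSSlltt=2 GgSsLLTT=4 GgSsLLTt=8 GgSsLLtt=4 GgSsLlTT=8 GgSsLlTt=16 GgSsLltt=8 GgSsllTT=4 GgSsllTt=8 GgSslltt=4 GgssLLTT=2 GgssLLTt=4 GgssLLtt=2 GgssLlTT=4 GgssLlTt=8 GgssLltt=4 GgssllTT=2 GgssllTt=4 Ggsslltt=2 ggSSLLTT=2 ggSSLLTt=4 ggSSLLtt=2 ggSSLlTT=4 ggSSLlTt=8 ggSSLltt=4 ggSSllTT=2 ggSSllTt=4 ggSSlltt=2 ggSsLLTT=4 ggSsLLTt=8 ggSsLLtt=4 ggSsLlTT=8 ggSsLlTt=16 ggSsLltt=8 ggSsllTT=4 ggSsllTt=8 ggSslltt=4 ggssLLTT=2 ggssLLTt=4 ggssLLtt=2 ggssLlTT=4 ggssLlTt=8 ggssLltt=4 ggssllTT=2 ggssllTt=4 ggsslltt=2
gg S_ L_ T_ hits 54/256; gcd=2; 54÷2/256÷2 = 27/128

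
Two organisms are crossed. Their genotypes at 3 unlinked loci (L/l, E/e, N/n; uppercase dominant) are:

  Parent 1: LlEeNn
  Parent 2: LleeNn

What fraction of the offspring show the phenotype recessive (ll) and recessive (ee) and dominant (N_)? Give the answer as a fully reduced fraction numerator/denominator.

P(ll ee N_) = 3/32

LlEeNn gametes: LEN×1, LEn×1, LeN×1, Len×1, lEN×1, lEn×1, leN×1, len×1
LleeNn gametes: LeN×2, Len×2, leN×2, len×2
LlEeNn×LleeNn grid (8·8=64): LLEeNN=2 LLEeNn=4 LLEenn=2 LLeeNN=2 LLeeNn=4 LLeenn=2 LlEeNN=4 LlEeNn=8 LlEenn=4 LleeNN=4 LleeNn=8 Lleenn=4 llEeNN=2 llEeNn=4 llEenn=2 lleeNN=2 lleeNn=4 lleenn=2
ll ee N_ hits 6/64; gcd=2; 6÷2/64÷2 = 3/32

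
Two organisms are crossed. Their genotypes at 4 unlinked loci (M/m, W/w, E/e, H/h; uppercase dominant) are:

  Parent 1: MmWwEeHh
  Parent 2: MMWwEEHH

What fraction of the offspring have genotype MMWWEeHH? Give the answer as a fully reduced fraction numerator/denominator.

P(MMWWEeHH) = 1/32

MmWwEeHh gametes: MWEH×1, MWEh×1, MWeH×1, MWeh×1, MwEH×1, MwEh×1, MweH×1, Mweh×1, mWEH×1, mWEh×1, mWeH×1, mWeh×1, mwEH×1, mwEh×1, mweH×1, mweh×1
MMWwEEHH gametes: MWEH×8, MwEH×8
MmWwEeHh×MMWwEEHH grid (16·16=256): MMWWEEHH=8 MMWWEEHh=8 MMWWEeHH=8 MMWWEeHh=8 MMWwEEHH=16 MMWwEEHh=16 MMWwEeHH=16 MMWwEeHh=16 MMwwEEHH=8 MMwwEEHh=8 MMwwEeHH=8 MMwwEeHh=8 MmWWEEHH=8 MmWWEEHh=8 MmWWEeHH=8 MmWWEeHh=8 MmWwEEHH=16 MmWwEEHh=16 MmWwEeHH=16 MmWwEeHh=16 MmwwEEHH=8 MmwwEEHh=8 MmwwEeHH=8 MmwwEeHh=8
MMWWEeHH hits 8/256; gcd=8; 8÷8/256÷8 = 1/32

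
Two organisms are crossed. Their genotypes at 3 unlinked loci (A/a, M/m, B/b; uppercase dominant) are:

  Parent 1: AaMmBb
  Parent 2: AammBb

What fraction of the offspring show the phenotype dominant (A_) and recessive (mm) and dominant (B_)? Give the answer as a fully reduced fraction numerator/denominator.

AaMmBb gametes: AMB×1, AMb×1, AmB×1, Amb×1, aMB×1, aMb×1, amB×1, amb×1
AammBb gametes: AmB×2, Amb×2, amB×2, amb×2
AaMmBb×AammBb grid (8·8=64): AAMmBB=2 AAMmBb=4 AAMmbb=2 AAmmBB=2 AAmmBb=4 AAmmbb=2 AaMmBB=4 AaMmBb=8 AaMmbb=4 AammBB=4 AammBb=8 Aammbb=4 aaMmBB=2 aaMmBb=4 aaMmbb=2 aammBB=2 aammBb=4 aammbb=2
A_ mm B_ hits 18/64; gcd=2; 18÷2/64÷2 = 9/32

P(A_ mm B_) = 9/32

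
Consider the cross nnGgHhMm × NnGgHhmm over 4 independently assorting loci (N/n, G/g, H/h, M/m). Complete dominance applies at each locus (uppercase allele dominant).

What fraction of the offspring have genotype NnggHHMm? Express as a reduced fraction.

nnGgHhMm gametes: nGHM×2, nGHm×2, nGhM×2, nGhm×2, ngHM×2, ngHm×2, nghM×2, nghm×2
NnGgHhmm gametes: NGHm×2, NGhm×2, NgHm×2, Nghm×2, nGHm×2, nGhm×2, ngHm×2, nghm×2
nnGgHhMm×NnGgHhmm grid (16·16=256): NnGGHHMm=4 NnGGHHmm=4 NnGGHhMm=8 NnGGHhmm=8 NnGGhhMm=4 NnGGhhmm=4 NnGgHHMm=8 NnGgHHmm=8 NnGgHhMm=16 NnGgHhmm=16 NnGghhMm=8 NnGghhmm=8 NnggHHMm=4 NnggHHmm=4 NnggHhMm=8 NnggHhmm=8 NngghhMm=4 Nngghhmm=4 nnGGHHMm=4 nnGGHHmm=4 nnGGHhMm=8 nnGGHhmm=8 nnGGhhMm=4 nnGGhhmm=4 nnGgHHMm=8 nnGgHHmm=8 nnGgHhMm=16 nnGgHhmm=16 nnGghhMm=8 nnGghhmm=8 nnggHHMm=4 nnggHHmm=4 nnggHhMm=8 nnggHhmm=8 nngghhMm=4 nngghhmm=4
NnggHHMm hits 4/256; gcd=4; 4÷4/256÷4 = 1/64

P(NnggHHMm) = 1/64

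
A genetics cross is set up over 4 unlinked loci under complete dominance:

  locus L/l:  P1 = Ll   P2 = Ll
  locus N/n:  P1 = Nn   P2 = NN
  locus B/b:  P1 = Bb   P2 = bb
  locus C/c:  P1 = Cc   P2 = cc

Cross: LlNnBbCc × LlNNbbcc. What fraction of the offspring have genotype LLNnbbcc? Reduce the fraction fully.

P(LLNnbbcc) = 1/32

LlNnBbCc gametes: LNBC×1, LNBc×1, LNbC×1, LNbc×1, LnBC×1, LnBc×1, LnbC×1, Lnbc×1, lNBC×1, lNBc×1, lNbC×1, lNbc×1, lnBC×1, lnBc×1, lnbC×1, lnbc×1
LlNNbbcc gametes: LNbc×8, lNbc×8
LlNnBbCc×LlNNbbcc grid (16·16=256): LLNNBbCc=8 LLNNBbcc=8 LLNNbbCc=8 LLNNbbcc=8 LLNnBbCc=8 LLNnBbcc=8 LLNnbbCc=8 LLNnbbcc=8 LlNNBbCc=16 LlNNBbcc=16 LlNNbbCc=16 LlNNbbcc=16 LlNnBbCc=16 LlNnBbcc=16 LlNnbbCc=16 LlNnbbcc=16 llNNBbCc=8 llNNBbcc=8 llNNbbCc=8 llNNbbcc=8 llNnBbCc=8 llNnBbcc=8 llNnbbCc=8 llNnbbcc=8
LLNnbbcc hits 8/256; gcd=8; 8÷8/256÷8 = 1/32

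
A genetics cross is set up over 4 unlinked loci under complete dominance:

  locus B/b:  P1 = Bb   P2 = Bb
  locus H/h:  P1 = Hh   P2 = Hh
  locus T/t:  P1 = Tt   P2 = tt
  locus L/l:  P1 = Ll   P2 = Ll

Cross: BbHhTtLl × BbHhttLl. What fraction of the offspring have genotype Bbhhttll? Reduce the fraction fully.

P(Bbhhttll) = 1/64

BbHhTtLl gametes: BHTL×1, BHTl×1, BHtL×1, BHtl×1, BhTL×1, BhTl×1, BhtL×1, Bhtl×1, bHTL×1, bHTl×1, bHtL×1, bHtl×1, bhTL×1, bhTl×1, bhtL×1, bhtl×1
BbHhttLl gametes: BHtL×2, BHtl×2, BhtL×2, Bhtl×2, bHtL×2, bHtl×2, bhtL×2, bhtl×2
BbHhTtLl×BbHhttLl grid (16·16=256): BBHHTtLL=2 BBHHTtLl=4 BBHHTtll=2 BBHHttLL=2 BBHHttLl=4 BBHHttll=2 BBHhTtLL=4 BBHhTtLl=8 BBHhTtll=4 BBHhttLL=4 BBHhttLl=8 BBHhttll=4 BBhhTtLL=2 BBhhTtLl=4 BBhhTtll=2 BBhhttLL=2 BBhhttLl=4 BBhhttll=2 BbHHTtLL=4 BbHHTtLl=8 BbHHTtll=4 BbHHttLL=4 BbHHttLl=8 BbHHttll=4 BbHhTtLL=8 BbHhTtLl=16 BbHhTtll=8 BbHhttLL=8 BbHhttLl=16 BbHhttll=8 BbhhTtLL=4 BbhhTtLl=8 BbhhTtll=4 BbhhttLL=4 BbhhttLl=8 Bbhhttll=4 bbHHTtLL=2 bbHHTtLl=4 bbHHTtll=2 bbHHttLL=2 bbHHttLl=4 bbHHttll=2 bbHhTtLL=4 bbHhTtLl=8 bbHhTtll=4 bbHhttLL=4 bbHhttLl=8 bbHhttll=4 bbhhTtLL=2 bbhhTtLl=4 bbhhTtll=2 bbhhttLL=2 bbhhttLl=4 bbhhttll=2
Bbhhttll hits 4/256; gcd=4; 4÷4/256÷4 = 1/64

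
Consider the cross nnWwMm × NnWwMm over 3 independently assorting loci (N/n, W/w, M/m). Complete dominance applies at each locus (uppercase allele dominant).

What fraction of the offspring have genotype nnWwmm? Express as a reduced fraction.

P(nnWwmm) = 1/16

nnWwMm gametes: nWM×2, nWm×2, nwM×2, nwm×2
NnWwMm gametes: NWM×1, NWm×1, NwM×1, Nwm×1, nWM×1, nWm×1, nwM×1, nwm×1
nnWwMm×NnWwMm grid (8·8=64): NnWWMM=2 NnWWMm=4 NnWWmm=2 NnWwMM=4 NnWwMm=8 NnWwmm=4 NnwwMM=2 NnwwMm=4 Nnwwmm=2 nnWWMM=2 nnWWMm=4 nnWWmm=2 nnWwMM=4 nnWwMm=8 nnWwmm=4 nnwwMM=2 nnwwMm=4 nnwwmm=2
nnWwmm hits 4/64; gcd=4; 4÷4/64÷4 = 1/16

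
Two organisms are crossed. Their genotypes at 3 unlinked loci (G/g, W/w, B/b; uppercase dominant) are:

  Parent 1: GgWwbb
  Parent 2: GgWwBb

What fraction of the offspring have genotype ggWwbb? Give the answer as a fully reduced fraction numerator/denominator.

P(ggWwbb) = 1/16

GgWwbb gametes: GWb×2, Gwb×2, gWb×2, gwb×2
GgWwBb gametes: GWB×1, GWb×1, GwB×1, Gwb×1, gWB×1, gWb×1, gwB×1, gwb×1
GgWwbb×GgWwBb grid (8·8=64): GGWWBb=2 GGWWbb=2 GGWwBb=4 GGWwbb=4 GGwwBb=2 GGwwbb=2 GgWWBb=4 GgWWbb=4 GgWwBb=8 GgWwbb=8 GgwwBb=4 Ggwwbb=4 ggWWBb=2 ggWWbb=2 ggWwBb=4 ggWwbb=4 ggwwBb=2 ggwwbb=2
ggWwbb hits 4/64; gcd=4; 4÷4/64÷4 = 1/16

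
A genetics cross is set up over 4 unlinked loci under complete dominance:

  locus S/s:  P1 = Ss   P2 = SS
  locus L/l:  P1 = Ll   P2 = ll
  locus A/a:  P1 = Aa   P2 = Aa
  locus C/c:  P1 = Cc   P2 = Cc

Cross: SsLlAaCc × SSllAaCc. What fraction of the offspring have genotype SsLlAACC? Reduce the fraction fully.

SsLlAaCc gametes: SLAC×1, SLAc×1, SLaC×1, SLac×1, SlAC×1, SlAc×1, SlaC×1, Slac×1, sLAC×1, sLAc×1, sLaC×1, sLac×1, slAC×1, slAc×1, slaC×1, slac×1
SSllAaCc gametes: SlAC×4, SlAc×4, SlaC×4, Slac×4
SsLlAaCc×SSllAaCc grid (16·16=256): SSLlAACC=4 SSLlAACc=8 SSLlAAcc=4 SSLlAaCC=8 SSLlAaCc=16 SSLlAacc=8 SSLlaaCC=4 SSLlaaCc=8 SSLlaacc=4 SSllAACC=4 SSllAACc=8 SSllAAcc=4 SSllAaCC=8 SSllAaCc=16 SSllAacc=8 SSllaaCC=4 SSllaaCc=8 SSllaacc=4 SsLlAACC=4 SsLlAACc=8 SsLlAAcc=4 SsLlAaCC=8 SsLlAaCc=16 SsLlAacc=8 SsLlaaCC=4 SsLlaaCc=8 SsLlaacc=4 SsllAACC=4 SsllAACc=8 SsllAAcc=4 SsllAaCC=8 SsllAaCc=16 SsllAacc=8 SsllaaCC=4 SsllaaCc=8 Ssllaacc=4
SsLlAACC hits 4/256; gcd=4; 4÷4/256÷4 = 1/64

P(SsLlAACC) = 1/64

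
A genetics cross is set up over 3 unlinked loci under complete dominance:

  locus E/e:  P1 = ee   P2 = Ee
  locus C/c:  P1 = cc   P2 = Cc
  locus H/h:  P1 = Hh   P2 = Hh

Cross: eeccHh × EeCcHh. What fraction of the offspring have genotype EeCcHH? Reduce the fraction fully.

eeccHh gametes: ecH×4, ech×4
EeCcHh gametes: ECH×1, ECh×1, EcH×1, Ech×1, eCH×1, eCh×1, ecH×1, ech×1
eeccHh×EeCcHh grid (8·8=64): EeCcHH=4 EeCcHh=8 EeCchh=4 EeccHH=4 EeccHh=8 Eecchh=4 eeCcHH=4 eeCcHh=8 eeCchh=4 eeccHH=4 eeccHh=8 eecchh=4
EeCcHH hits 4/64; gcd=4; 4÷4/64÷4 = 1/16

P(EeCcHH) = 1/16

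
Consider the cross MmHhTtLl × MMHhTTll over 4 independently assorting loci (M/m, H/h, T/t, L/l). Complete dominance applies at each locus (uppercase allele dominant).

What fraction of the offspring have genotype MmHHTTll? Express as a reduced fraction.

P(MmHHTTll) = 1/32

MmHhTtLl gametes: MHTL×1, MHTl×1, MHtL×1, MHtl×1, MhTL×1, MhTl×1, MhtL×1, Mhtl×1, mHTL×1, mHTl×1, mHtL×1, mHtl×1, mhTL×1, mhTl×1, mhtL×1, mhtl×1
MMHhTTll gametes: MHTl×8, MhTl×8
MmHhTtLl×MMHhTTll grid (16·16=256): MMHHTTLl=8 MMHHTTll=8 MMHHTtLl=8 MMHHTtll=8 MMHhTTLl=16 MMHhTTll=16 MMHhTtLl=16 MMHhTtll=16 MMhhTTLl=8 MMhhTTll=8 MMhhTtLl=8 MMhhTtll=8 MmHHTTLl=8 MmHHTTll=8 MmHHTtLl=8 MmHHTtll=8 MmHhTTLl=16 MmHhTTll=16 MmHhTtLl=16 MmHhTtll=16 MmhhTTLl=8 MmhhTTll=8 MmhhTtLl=8 MmhhTtll=8
MmHHTTll hits 8/256; gcd=8; 8÷8/256÷8 = 1/32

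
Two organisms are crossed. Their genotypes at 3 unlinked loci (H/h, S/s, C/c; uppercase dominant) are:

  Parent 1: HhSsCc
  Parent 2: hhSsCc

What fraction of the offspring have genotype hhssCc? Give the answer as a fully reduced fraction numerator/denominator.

P(hhssCc) = 1/16

HhSsCc gametes: HSC×1, HSc×1, HsC×1, Hsc×1, hSC×1, hSc×1, hsC×1, hsc×1
hhSsCc gametes: hSC×2, hSc×2, hsC×2, hsc×2
HhSsCc×hhSsCc grid (8·8=64): HhSSCC=2 HhSSCc=4 HhSScc=2 HhSsCC=4 HhSsCc=8 HhSscc=4 HhssCC=2 HhssCc=4 Hhsscc=2 hhSSCC=2 hhSSCc=4 hhSScc=2 hhSsCC=4 hhSsCc=8 hhSscc=4 hhssCC=2 hhssCc=4 hhsscc=2
hhssCc hits 4/64; gcd=4; 4÷4/64÷4 = 1/16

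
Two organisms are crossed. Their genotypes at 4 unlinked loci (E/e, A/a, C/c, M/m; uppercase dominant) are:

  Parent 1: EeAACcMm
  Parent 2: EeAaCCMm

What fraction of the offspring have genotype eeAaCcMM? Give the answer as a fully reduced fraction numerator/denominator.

P(eeAaCcMM) = 1/64

EeAACcMm gametes: EACM×2, EACm×2, EAcM×2, EAcm×2, eACM×2, eACm×2, eAcM×2, eAcm×2
EeAaCCMm gametes: EACM×2, EACm×2, EaCM×2, EaCm×2, eACM×2, eACm×2, eaCM×2, eaCm×2
EeAACcMm×EeAaCCMm grid (16·16=256): EEAACCMM=4 EEAACCMm=8 EEAACCmm=4 EEAACcMM=4 EEAACcMm=8 EEAACcmm=4 EEAaCCMM=4 EEAaCCMm=8 EEAaCCmm=4 EEAaCcMM=4 EEAaCcMm=8 EEAaCcmm=4 EeAACCMM=8 EeAACCMm=16 EeAACCmm=8 EeAACcMM=8 EeAACcMm=16 EeAACcmm=8 EeAaCCMM=8 EeAaCCMm=16 EeAaCCmm=8 EeAaCcMM=8 EeAaCcMm=16 EeAaCcmm=8 eeAACCMM=4 eeAACCMm=8 eeAACCmm=4 eeAACcMM=4 eeAACcMm=8 eeAACcmm=4 eeAaCCMM=4 eeAaCCMm=8 eeAaCCmm=4 eeAaCcMM=4 eeAaCcMm=8 eeAaCcmm=4
eeAaCcMM hits 4/256; gcd=4; 4÷4/256÷4 = 1/64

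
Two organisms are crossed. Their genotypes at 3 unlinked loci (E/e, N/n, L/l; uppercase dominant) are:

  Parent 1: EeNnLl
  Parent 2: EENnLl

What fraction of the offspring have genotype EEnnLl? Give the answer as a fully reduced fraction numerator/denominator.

EeNnLl gametes: ENL×1, ENl×1, EnL×1, Enl×1, eNL×1, eNl×1, enL×1, enl×1
EENnLl gametes: ENL×2, ENl×2, EnL×2, Enl×2
EeNnLl×EENnLl grid (8·8=64): EENNLL=2 EENNLl=4 EENNll=2 EENnLL=4 EENnLl=8 EENnll=4 EEnnLL=2 EEnnLl=4 EEnnll=2 EeNNLL=2 EeNNLl=4 EeNNll=2 EeNnLL=4 EeNnLl=8 EeNnll=4 EennLL=2 EennLl=4 Eennll=2
EEnnLl hits 4/64; gcd=4; 4÷4/64÷4 = 1/16

P(EEnnLl) = 1/16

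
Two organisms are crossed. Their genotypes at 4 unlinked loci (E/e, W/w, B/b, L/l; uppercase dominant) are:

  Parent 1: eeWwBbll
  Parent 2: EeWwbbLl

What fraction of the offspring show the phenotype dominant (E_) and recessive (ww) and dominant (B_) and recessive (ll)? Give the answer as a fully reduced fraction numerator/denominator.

eeWwBbll gametes: eWBl×4, eWbl×4, ewBl×4, ewbl×4
EeWwbbLl gametes: EWbL×2, EWbl×2, EwbL×2, Ewbl×2, eWbL×2, eWbl×2, ewbL×2, ewbl×2
eeWwBbll×EeWwbbLl grid (16·16=256): EeWWBbLl=8 EeWWBbll=8 EeWWbbLl=8 EeWWbbll=8 EeWwBbLl=16 EeWwBbll=16 EeWwbbLl=16 EeWwbbll=16 EewwBbLl=8 EewwBbll=8 EewwbbLl=8 Eewwbbll=8 eeWWBbLl=8 eeWWBbll=8 eeWWbbLl=8 eeWWbbll=8 eeWwBbLl=16 eeWwBbll=16 eeWwbbLl=16 eeWwbbll=16 eewwBbLl=8 eewwBbll=8 eewwbbLl=8 eewwbbll=8
E_ ww B_ ll hits 8/256; gcd=8; 8÷8/256÷8 = 1/32

P(E_ ww B_ ll) = 1/32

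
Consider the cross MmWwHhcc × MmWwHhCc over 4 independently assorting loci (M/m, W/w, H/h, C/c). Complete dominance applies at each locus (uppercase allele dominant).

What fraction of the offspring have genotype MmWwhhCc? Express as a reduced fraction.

P(MmWwhhCc) = 1/32

MmWwHhcc gametes: MWHc×2, MWhc×2, MwHc×2, Mwhc×2, mWHc×2, mWhc×2, mwHc×2, mwhc×2
MmWwHhCc gametes: MWHC×1, MWHc×1, MWhC×1, MWhc×1, MwHC×1, MwHc×1, MwhC×1, Mwhc×1, mWHC×1, mWHc×1, mWhC×1, mWhc×1, mwHC×1, mwHc×1, mwhC×1, mwhc×1
MmWwHhcc×MmWwHhCc grid (16·16=256): MMWWHHCc=2 MMWWHHcc=2 MMWWHhCc=4 MMWWHhcc=4 MMWWhhCc=2 MMWWhhcc=2 MMWwHHCc=4 MMWwHHcc=4 MMWwHhCc=8 MMWwHhcc=8 MMWwhhCc=4 MMWwhhcc=4 MMwwHHCc=2 MMwwHHcc=2 MMwwHhCc=4 MMwwHhcc=4 MMwwhhCc=2 MMwwhhcc=2 MmWWHHCc=4 MmWWHHcc=4 MmWWHhCc=8 MmWWHhcc=8 MmWWhhCc=4 MmWWhhcc=4 MmWwHHCc=8 MmWwHHcc=8 MmWwHhCc=16 MmWwHhcc=16 MmWwhhCc=8 MmWwhhcc=8 MmwwHHCc=4 MmwwHHcc=4 MmwwHhCc=8 MmwwHhcc=8 MmwwhhCc=4 Mmwwhhcc=4 mmWWHHCc=2 mmWWHHcc=2 mmWWHhCc=4 mmWWHhcc=4 mmWWhhCc=2 mmWWhhcc=2 mmWwHHCc=4 mmWwHHcc=4 mmWwHhCc=8 mmWwHhcc=8 mmWwhhCc=4 mmWwhhcc=4 mmwwHHCc=2 mmwwHHcc=2 mmwwHhCc=4 mmwwHhcc=4 mmwwhhCc=2 mmwwhhcc=2
MmWwhhCc hits 8/256; gcd=8; 8÷8/256÷8 = 1/32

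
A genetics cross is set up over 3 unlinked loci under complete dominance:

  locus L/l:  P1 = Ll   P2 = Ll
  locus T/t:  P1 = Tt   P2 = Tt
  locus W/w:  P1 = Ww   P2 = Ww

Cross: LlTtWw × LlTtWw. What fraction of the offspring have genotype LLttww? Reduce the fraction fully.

LlTtWw gametes: LTW×1, LTw×1, LtW×1, Ltw×1, lTW×1, lTw×1, ltW×1, ltw×1
LlTtWw gametes: LTW×1, LTw×1, LtW×1, Ltw×1, lTW×1, lTw×1, ltW×1, ltw×1
LlTtWw×LlTtWw grid (8·8=64): LLTTWW=1 LLTTWw=2 LLTTww=1 LLTtWW=2 LLTtWw=4 LLTtww=2 LLttWW=1 LLttWw=2 LLttww=1 LlTTWW=2 LlTTWw=4 LlTTww=2 LlTtWW=4 LlTtWw=8 LlTtww=4 LlttWW=2 LlttWw=4 Llttww=2 llTTWW=1 llTTWw=2 llTTww=1 llTtWW=2 llTtWw=4 llTtww=2 llttWW=1 llttWw=2 llttww=1
LLttww hits 1/64; gcd=1; 1÷1/64÷1 = 1/64

P(LLttww) = 1/64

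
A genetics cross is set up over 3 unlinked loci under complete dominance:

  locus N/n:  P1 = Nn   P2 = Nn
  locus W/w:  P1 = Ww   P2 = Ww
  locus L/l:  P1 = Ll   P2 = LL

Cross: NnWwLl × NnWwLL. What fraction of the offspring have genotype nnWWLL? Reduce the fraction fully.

P(nnWWLL) = 1/32

NnWwLl gametes: NWL×1, NWl×1, NwL×1, Nwl×1, nWL×1, nWl×1, nwL×1, nwl×1
NnWwLL gametes: NWL×2, NwL×2, nWL×2, nwL×2
NnWwLl×NnWwLL grid (8·8=64): NNWWLL=2 NNWWLl=2 NNWwLL=4 NNWwLl=4 NNwwLL=2 NNwwLl=2 NnWWLL=4 NnWWLl=4 NnWwLL=8 NnWwLl=8 NnwwLL=4 NnwwLl=4 nnWWLL=2 nnWWLl=2 nnWwLL=4 nnWwLl=4 nnwwLL=2 nnwwLl=2
nnWWLL hits 2/64; gcd=2; 2÷2/64÷2 = 1/32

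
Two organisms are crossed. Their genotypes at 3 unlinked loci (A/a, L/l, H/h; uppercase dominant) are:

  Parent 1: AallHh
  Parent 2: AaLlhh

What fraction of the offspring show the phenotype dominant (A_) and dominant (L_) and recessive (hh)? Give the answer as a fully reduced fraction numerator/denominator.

P(A_ L_ hh) = 3/16

AallHh gametes: AlH×2, Alh×2, alH×2, alh×2
AaLlhh gametes: ALh×2, Alh×2, aLh×2, alh×2
AallHh×AaLlhh grid (8·8=64): AALlHh=4 AALlhh=4 AAllHh=4 AAllhh=4 AaLlHh=8 AaLlhh=8 AallHh=8 Aallhh=8 aaLlHh=4 aaLlhh=4 aallHh=4 aallhh=4
A_ L_ hh hits 12/64; gcd=4; 12÷4/64÷4 = 3/16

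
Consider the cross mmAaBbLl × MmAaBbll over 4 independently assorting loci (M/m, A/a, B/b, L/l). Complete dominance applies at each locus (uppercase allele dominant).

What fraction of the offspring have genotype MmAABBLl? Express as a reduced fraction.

mmAaBbLl gametes: mABL×2, mABl×2, mAbL×2, mAbl×2, maBL×2, maBl×2, mabL×2, mabl×2
MmAaBbll gametes: MABl×2, MAbl×2, MaBl×2, Mabl×2, mABl×2, mAbl×2, maBl×2, mabl×2
mmAaBbLl×MmAaBbll grid (16·16=256): MmAABBLl=4 MmAABBll=4 MmAABbLl=8 MmAABbll=8 MmAAbbLl=4 MmAAbbll=4 MmAaBBLl=8 MmAaBBll=8 MmAaBbLl=16 MmAaBbll=16 MmAabbLl=8 MmAabbll=8 MmaaBBLl=4 MmaaBBll=4 MmaaBbLl=8 MmaaBbll=8 MmaabbLl=4 Mmaabbll=4 mmAABBLl=4 mmAABBll=4 mmAABbLl=8 mmAABbll=8 mmAAbbLl=4 mmAAbbll=4 mmAaBBLl=8 mmAaBBll=8 mmAaBbLl=16 mmAaBbll=16 mmAabbLl=8 mmAabbll=8 mmaaBBLl=4 mmaaBBll=4 mmaaBbLl=8 mmaaBbll=8 mmaabbLl=4 mmaabbll=4
MmAABBLl hits 4/256; gcd=4; 4÷4/256÷4 = 1/64

P(MmAABBLl) = 1/64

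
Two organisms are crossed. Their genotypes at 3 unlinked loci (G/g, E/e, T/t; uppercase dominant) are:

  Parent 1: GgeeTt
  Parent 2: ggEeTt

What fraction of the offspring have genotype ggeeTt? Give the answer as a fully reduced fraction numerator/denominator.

P(ggeeTt) = 1/8

GgeeTt gametes: GeT×2, Get×2, geT×2, get×2
ggEeTt gametes: gET×2, gEt×2, geT×2, get×2
GgeeTt×ggEeTt grid (8·8=64): GgEeTT=4 GgEeTt=8 GgEett=4 GgeeTT=4 GgeeTt=8 Ggeett=4 ggEeTT=4 ggEeTt=8 ggEett=4 ggeeTT=4 ggeeTt=8 ggeett=4
ggeeTt hits 8/64; gcd=8; 8÷8/64÷8 = 1/8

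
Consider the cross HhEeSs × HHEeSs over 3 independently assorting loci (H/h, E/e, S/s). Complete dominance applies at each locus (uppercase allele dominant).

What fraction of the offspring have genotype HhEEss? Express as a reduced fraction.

HhEeSs gametes: HES×1, HEs×1, HeS×1, Hes×1, hES×1, hEs×1, heS×1, hes×1
HHEeSs gametes: HES×2, HEs×2, HeS×2, Hes×2
HhEeSs×HHEeSs grid (8·8=64): HHEESS=2 HHEESs=4 HHEEss=2 HHEeSS=4 HHEeSs=8 HHEess=4 HHeeSS=2 HHeeSs=4 HHeess=2 HhEESS=2 HhEESs=4 HhEEss=2 HhEeSS=4 HhEeSs=8 HhEess=4 HheeSS=2 HheeSs=4 Hheess=2
HhEEss hits 2/64; gcd=2; 2÷2/64÷2 = 1/32

P(HhEEss) = 1/32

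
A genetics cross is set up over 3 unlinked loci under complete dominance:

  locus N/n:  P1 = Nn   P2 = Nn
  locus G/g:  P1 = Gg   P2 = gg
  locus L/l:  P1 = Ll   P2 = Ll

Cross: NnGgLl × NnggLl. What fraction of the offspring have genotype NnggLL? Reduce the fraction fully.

P(NnggLL) = 1/16

NnGgLl gametes: NGL×1, NGl×1, NgL×1, Ngl×1, nGL×1, nGl×1, ngL×1, ngl×1
NnggLl gametes: NgL×2, Ngl×2, ngL×2, ngl×2
NnGgLl×NnggLl grid (8·8=64): NNGgLL=2 NNGgLl=4 NNGgll=2 NNggLL=2 NNggLl=4 NNggll=2 NnGgLL=4 NnGgLl=8 NnGgll=4 NnggLL=4 NnggLl=8 Nnggll=4 nnGgLL=2 nnGgLl=4 nnGgll=2 nnggLL=2 nnggLl=4 nnggll=2
NnggLL hits 4/64; gcd=4; 4÷4/64÷4 = 1/16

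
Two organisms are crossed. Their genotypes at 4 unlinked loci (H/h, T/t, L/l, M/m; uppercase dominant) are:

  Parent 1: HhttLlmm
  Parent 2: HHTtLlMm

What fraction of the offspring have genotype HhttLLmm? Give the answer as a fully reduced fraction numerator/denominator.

P(HhttLLmm) = 1/32

HhttLlmm gametes: HtLm×4, Htlm×4, htLm×4, htlm×4
HHTtLlMm gametes: HTLM×2, HTLm×2, HTlM×2, HTlm×2, HtLM×2, HtLm×2, HtlM×2, Htlm×2
HhttLlmm×HHTtLlMm grid (16·16=256): HHTtLLMm=8 HHTtLLmm=8 HHTtLlMm=16 HHTtLlmm=16 HHTtllMm=8 HHTtllmm=8 HHttLLMm=8 HHttLLmm=8 HHttLlMm=16 HHttLlmm=16 HHttllMm=8 HHttllmm=8 HhTtLLMm=8 HhTtLLmm=8 HhTtLlMm=16 HhTtLlmm=16 HhTtllMm=8 HhTtllmm=8 HhttLLMm=8 HhttLLmm=8 HhttLlMm=16 HhttLlmm=16 HhttllMm=8 Hhttllmm=8
HhttLLmm hits 8/256; gcd=8; 8÷8/256÷8 = 1/32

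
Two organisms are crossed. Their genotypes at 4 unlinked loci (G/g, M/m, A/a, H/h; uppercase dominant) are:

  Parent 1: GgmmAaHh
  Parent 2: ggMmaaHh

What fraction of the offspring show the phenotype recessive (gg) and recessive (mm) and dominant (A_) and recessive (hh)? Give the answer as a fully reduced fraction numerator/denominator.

GgmmAaHh gametes: GmAH×2, GmAh×2, GmaH×2, Gmah×2, gmAH×2, gmAh×2, gmaH×2, gmah×2
ggMmaaHh gametes: gMaH×4, gMah×4, gmaH×4, gmah×4
GgmmAaHh×ggMmaaHh grid (16·16=256): GgMmAaHH=8 GgMmAaHh=16 GgMmAahh=8 GgMmaaHH=8 GgMmaaHh=16 GgMmaahh=8 GgmmAaHH=8 GgmmAaHh=16 GgmmAahh=8 GgmmaaHH=8 GgmmaaHh=16 Ggmmaahh=8 ggMmAaHH=8 ggMmAaHh=16 ggMmAahh=8 ggMmaaHH=8 ggMmaaHh=16 ggMmaahh=8 ggmmAaHH=8 ggmmAaHh=16 ggmmAahh=8 ggmmaaHH=8 ggmmaaHh=16 ggmmaahh=8
gg mm A_ hh hits 8/256; gcd=8; 8÷8/256÷8 = 1/32

P(gg mm A_ hh) = 1/32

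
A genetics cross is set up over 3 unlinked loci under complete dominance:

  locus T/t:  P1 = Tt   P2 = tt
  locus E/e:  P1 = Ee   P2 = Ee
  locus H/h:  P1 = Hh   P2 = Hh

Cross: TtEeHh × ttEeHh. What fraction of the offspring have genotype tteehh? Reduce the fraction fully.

P(tteehh) = 1/32

TtEeHh gametes: TEH×1, TEh×1, TeH×1, Teh×1, tEH×1, tEh×1, teH×1, teh×1
ttEeHh gametes: tEH×2, tEh×2, teH×2, teh×2
TtEeHh×ttEeHh grid (8·8=64): TtEEHH=2 TtEEHh=4 TtEEhh=2 TtEeHH=4 TtEeHh=8 TtEehh=4 TteeHH=2 TteeHh=4 Tteehh=2 ttEEHH=2 ttEEHh=4 ttEEhh=2 ttEeHH=4 ttEeHh=8 ttEehh=4 tteeHH=2 tteeHh=4 tteehh=2
tteehh hits 2/64; gcd=2; 2÷2/64÷2 = 1/32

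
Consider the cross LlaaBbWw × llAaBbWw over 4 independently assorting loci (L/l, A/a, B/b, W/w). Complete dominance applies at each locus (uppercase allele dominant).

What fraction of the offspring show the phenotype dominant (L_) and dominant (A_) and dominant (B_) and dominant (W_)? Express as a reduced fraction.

LlaaBbWw gametes: LaBW×2, LaBw×2, LabW×2, Labw×2, laBW×2, laBw×2, labW×2, labw×2
llAaBbWw gametes: lABW×2, lABw×2, lAbW×2, lAbw×2, laBW×2, laBw×2, labW×2, labw×2
LlaaBbWw×llAaBbWw grid (16·16=256): LlAaBBWW=4 LlAaBBWw=8 LlAaBBww=4 LlAaBbWW=8 LlAaBbWw=16 LlAaBbww=8 LlAabbWW=4 LlAabbWw=8 LlAabbww=4 LlaaBBWW=4 LlaaBBWw=8 LlaaBBww=4 LlaaBbWW=8 LlaaBbWw=16 LlaaBbww=8 LlaabbWW=4 LlaabbWw=8 Llaabbww=4 llAaBBWW=4 llAaBBWw=8 llAaBBww=4 llAaBbWW=8 llAaBbWw=16 llAaBbww=8 llAabbWW=4 llAabbWw=8 llAabbww=4 llaaBBWW=4 llaaBBWw=8 llaaBBww=4 llaaBbWW=8 llaaBbWw=16 llaaBbww=8 llaabbWW=4 llaabbWw=8 llaabbww=4
L_ A_ B_ W_ hits 36/256; gcd=4; 36÷4/256÷4 = 9/64

P(L_ A_ B_ W_) = 9/64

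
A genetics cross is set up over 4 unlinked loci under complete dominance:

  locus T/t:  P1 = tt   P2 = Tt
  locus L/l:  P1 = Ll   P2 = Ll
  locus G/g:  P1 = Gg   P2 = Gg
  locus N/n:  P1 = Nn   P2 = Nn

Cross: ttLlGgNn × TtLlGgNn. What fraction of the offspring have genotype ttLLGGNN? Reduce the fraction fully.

P(ttLLGGNN) = 1/128

ttLlGgNn gametes: tLGN×2, tLGn×2, tLgN×2, tLgn×2, tlGN×2, tlGn×2, tlgN×2, tlgn×2
TtLlGgNn gametes: TLGN×1, TLGn×1, TLgN×1, TLgn×1, TlGN×1, TlGn×1, TlgN×1, Tlgn×1, tLGN×1, tLGn×1, tLgN×1, tLgn×1, tlGN×1, tlGn×1, tlgN×1, tlgn×1
ttLlGgNn×TtLlGgNn grid (16·16=256): TtLLGGNN=2 TtLLGGNn=4 TtLLGGnn=2 TtLLGgNN=4 TtLLGgNn=8 TtLLGgnn=4 TtLLggNN=2 TtLLggNn=4 TtLLggnn=2 TtLlGGNN=4 TtLlGGNn=8 TtLlGGnn=4 TtLlGgNN=8 TtLlGgNn=16 TtLlGgnn=8 TtLlggNN=4 TtLlggNn=8 TtLlggnn=4 TtllGGNN=2 TtllGGNn=4 TtllGGnn=2 TtllGgNN=4 TtllGgNn=8 TtllGgnn=4 TtllggNN=2 TtllggNn=4 Ttllggnn=2 ttLLGGNN=2 ttLLGGNn=4 ttLLGGnn=2 ttLLGgNN=4 ttLLGgNn=8 ttLLGgnn=4 ttLLggNN=2 ttLLggNn=4 ttLLggnn=2 ttLlGGNN=4 ttLlGGNn=8 ttLlGGnn=4 ttLlGgNN=8 ttLlGgNn=16 ttLlGgnn=8 ttLlggNN=4 ttLlggNn=8 ttLlggnn=4 ttllGGNN=2 ttllGGNn=4 ttllGGnn=2 ttllGgNN=4 ttllGgNn=8 ttllGgnn=4 ttllggNN=2 ttllggNn=4 ttllggnn=2
ttLLGGNN hits 2/256; gcd=2; 2÷2/256÷2 = 1/128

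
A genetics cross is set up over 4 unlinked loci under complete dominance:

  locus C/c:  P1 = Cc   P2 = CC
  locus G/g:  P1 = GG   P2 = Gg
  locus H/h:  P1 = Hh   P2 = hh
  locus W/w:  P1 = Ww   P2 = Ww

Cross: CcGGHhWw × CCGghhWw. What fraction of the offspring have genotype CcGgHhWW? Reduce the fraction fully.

CcGGHhWw gametes: CGHW×2, CGHw×2, CGhW×2, CGhw×2, cGHW×2, cGHw×2, cGhW×2, cGhw×2
CCGghhWw gametes: CGhW×4, CGhw×4, CghW×4, Cghw×4
CcGGHhWw×CCGghhWw grid (16·16=256): CCGGHhWW=8 CCGGHhWw=16 CCGGHhww=8 CCGGhhWW=8 CCGGhhWw=16 CCGGhhww=8 CCGgHhWW=8 CCGgHhWw=16 CCGgHhww=8 CCGghhWW=8 CCGghhWw=16 CCGghhww=8 CcGGHhWW=8 CcGGHhWw=16 CcGGHhww=8 CcGGhhWW=8 CcGGhhWw=16 CcGGhhww=8 CcGgHhWW=8 CcGgHhWw=16 CcGgHhww=8 CcGghhWW=8 CcGghhWw=16 CcGghhww=8
CcGgHhWW hits 8/256; gcd=8; 8÷8/256÷8 = 1/32

P(CcGgHhWW) = 1/32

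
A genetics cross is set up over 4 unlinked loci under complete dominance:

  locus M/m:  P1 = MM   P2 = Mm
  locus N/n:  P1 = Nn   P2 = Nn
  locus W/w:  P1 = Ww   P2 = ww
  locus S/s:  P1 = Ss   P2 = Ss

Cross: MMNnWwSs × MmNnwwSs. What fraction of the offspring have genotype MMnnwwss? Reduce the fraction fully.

P(MMnnwwss) = 1/64

MMNnWwSs gametes: MNWS×2, MNWs×2, MNwS×2, MNws×2, MnWS×2, MnWs×2, MnwS×2, Mnws×2
MmNnwwSs gametes: MNwS×2, MNws×2, MnwS×2, Mnws×2, mNwS×2, mNws×2, mnwS×2, mnws×2
MMNnWwSs×MmNnwwSs grid (16·16=256): MMNNWwSS=4 MMNNWwSs=8 MMNNWwss=4 MMNNwwSS=4 MMNNwwSs=8 MMNNwwss=4 MMNnWwSS=8 MMNnWwSs=16 MMNnWwss=8 MMNnwwSS=8 MMNnwwSs=16 MMNnwwss=8 MMnnWwSS=4 MMnnWwSs=8 MMnnWwss=4 MMnnwwSS=4 MMnnwwSs=8 MMnnwwss=4 MmNNWwSS=4 MmNNWwSs=8 MmNNWwss=4 MmNNwwSS=4 MmNNwwSs=8 MmNNwwss=4 MmNnWwSS=8 MmNnWwSs=16 MmNnWwss=8 MmNnwwSS=8 MmNnwwSs=16 MmNnwwss=8 MmnnWwSS=4 MmnnWwSs=8 MmnnWwss=4 MmnnwwSS=4 MmnnwwSs=8 Mmnnwwss=4
MMnnwwss hits 4/256; gcd=4; 4÷4/256÷4 = 1/64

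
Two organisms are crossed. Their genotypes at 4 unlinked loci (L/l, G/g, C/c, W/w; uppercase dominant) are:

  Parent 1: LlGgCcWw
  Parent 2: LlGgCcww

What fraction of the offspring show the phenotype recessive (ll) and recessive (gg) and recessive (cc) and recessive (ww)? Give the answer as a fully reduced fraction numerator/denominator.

LlGgCcWw gametes: LGCW×1, LGCw×1, LGcW×1, LGcw×1, LgCW×1, LgCw×1, LgcW×1, Lgcw×1, lGCW×1, lGCw×1, lGcW×1, lGcw×1, lgCW×1, lgCw×1, lgcW×1, lgcw×1
LlGgCcww gametes: LGCw×2, LGcw×2, LgCw×2, Lgcw×2, lGCw×2, lGcw×2, lgCw×2, lgcw×2
LlGgCcWw×LlGgCcww grid (16·16=256): LLGGCCWw=2 LLGGCCww=2 LLGGCcWw=4 LLGGCcww=4 LLGGccWw=2 LLGGccww=2 LLGgCCWw=4 LLGgCCww=4 LLGgCcWw=8 LLGgCcww=8 LLGgccWw=4 LLGgccww=4 LLggCCWw=2 LLggCCww=2 LLggCcWw=4 LLggCcww=4 LLggccWw=2 LLggccww=2 LlGGCCWw=4 LlGGCCww=4 LlGGCcWw=8 LlGGCcww=8 LlGGccWw=4 LlGGccww=4 LlGgCCWw=8 LlGgCCww=8 LlGgCcWw=16 LlGgCcww=16 LlGgccWw=8 LlGgccww=8 LlggCCWw=4 LlggCCww=4 LlggCcWw=8 LlggCcww=8 LlggccWw=4 Llggccww=4 llGGCCWw=2 llGGCCww=2 llGGCcWw=4 llGGCcww=4 llGGccWw=2 llGGccww=2 llGgCCWw=4 llGgCCww=4 llGgCcWw=8 llGgCcww=8 llGgccWw=4 llGgccww=4 llggCCWw=2 llggCCww=2 llggCcWw=4 llggCcww=4 llggccWw=2 llggccww=2
ll gg cc ww hits 2/256; gcd=2; 2÷2/256÷2 = 1/128

P(ll gg cc ww) = 1/128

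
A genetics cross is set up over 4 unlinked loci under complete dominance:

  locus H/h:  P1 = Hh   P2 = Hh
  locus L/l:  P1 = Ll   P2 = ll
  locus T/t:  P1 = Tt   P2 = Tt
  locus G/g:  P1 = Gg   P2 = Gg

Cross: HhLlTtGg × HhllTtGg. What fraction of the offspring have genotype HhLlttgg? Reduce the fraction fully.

HhLlTtGg gametes: HLTG×1, HLTg×1, HLtG×1, HLtg×1, HlTG×1, HlTg×1, HltG×1, Hltg×1, hLTG×1, hLTg×1, hLtG×1, hLtg×1, hlTG×1, hlTg×1, hltG×1, hltg×1
HhllTtGg gametes: HlTG×2, HlTg×2, HltG×2, Hltg×2, hlTG×2, hlTg×2, hltG×2, hltg×2
HhLlTtGg×HhllTtGg grid (16·16=256): HHLlTTGG=2 HHLlTTGg=4 HHLlTTgg=2 HHLlTtGG=4 HHLlTtGg=8 HHLlTtgg=4 HHLlttGG=2 HHLlttGg=4 HHLlttgg=2 HHllTTGG=2 HHllTTGg=4 HHllTTgg=2 HHllTtGG=4 HHllTtGg=8 HHllTtgg=4 HHllttGG=2 HHllttGg=4 HHllttgg=2 HhLlTTGG=4 HhLlTTGg=8 HhLlTTgg=4 HhLlTtGG=8 HhLlTtGg=16 HhLlTtgg=8 HhLlttGG=4 HhLlttGg=8 HhLlttgg=4 HhllTTGG=4 HhllTTGg=8 HhllTTgg=4 HhllTtGG=8 HhllTtGg=16 HhllTtgg=8 HhllttGG=4 HhllttGg=8 Hhllttgg=4 hhLlTTGG=2 hhLlTTGg=4 hhLlTTgg=2 hhLlTtGG=4 hhLlTtGg=8 hhLlTtgg=4 hhLlttGG=2 hhLlttGg=4 hhLlttgg=2 hhllTTGG=2 hhllTTGg=4 hhllTTgg=2 hhllTtGG=4 hhllTtGg=8 hhllTtgg=4 hhllttGG=2 hhllttGg=4 hhllttgg=2
HhLlttgg hits 4/256; gcd=4; 4÷4/256÷4 = 1/64

P(HhLlttgg) = 1/64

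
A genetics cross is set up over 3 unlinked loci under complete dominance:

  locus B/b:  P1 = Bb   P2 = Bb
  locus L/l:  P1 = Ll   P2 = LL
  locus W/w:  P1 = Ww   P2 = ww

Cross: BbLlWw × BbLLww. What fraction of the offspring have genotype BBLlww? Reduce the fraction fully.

BbLlWw gametes: BLW×1, BLw×1, BlW×1, Blw×1, bLW×1, bLw×1, blW×1, blw×1
BbLLww gametes: BLw×4, bLw×4
BbLlWw×BbLLww grid (8·8=64): BBLLWw=4 BBLLww=4 BBLlWw=4 BBLlww=4 BbLLWw=8 BbLLww=8 BbLlWw=8 BbLlww=8 bbLLWw=4 bbLLww=4 bbLlWw=4 bbLlww=4
BBLlww hits 4/64; gcd=4; 4÷4/64÷4 = 1/16

P(BBLlww) = 1/16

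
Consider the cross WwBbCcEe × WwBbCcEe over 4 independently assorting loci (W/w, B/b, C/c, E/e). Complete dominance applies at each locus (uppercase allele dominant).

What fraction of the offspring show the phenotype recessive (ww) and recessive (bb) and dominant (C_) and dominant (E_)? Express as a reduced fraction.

WwBbCcEe gametes: WBCE×1, WBCe×1, WBcE×1, WBce×1, WbCE×1, WbCe×1, WbcE×1, Wbce×1, wBCE×1, wBCe×1, wBcE×1, wBce×1, wbCE×1, wbCe×1, wbcE×1, wbce×1
WwBbCcEe gametes: WBCE×1, WBCe×1, WBcE×1, WBce×1, WbCE×1, WbCe×1, WbcE×1, Wbce×1, wBCE×1, wBCe×1, wBcE×1, wBce×1, wbCE×1, wbCe×1, wbcE×1, wbce×1
WwBbCcEe×WwBbCcEe grid (16·16=256): WWBBCCEE=1 WWBBCCEe=2 WWBBCCee=1 WWBBCcEE=2 WWBBCcEe=4 WWBBCcee=2 WWBBccEE=1 WWBBccEe=2 WWBBccee=1 WWBbCCEE=2 WWBbCCEe=4 WWBbCCee=2 WWBbCcEE=4 WWBbCcEe=8 WWBbCcee=4 WWBbccEE=2 WWBbccEe=4 WWBbccee=2 WWbbCCEE=1 WWbbCCEe=2 WWbbCCee=1 WWbbCcEE=2 WWbbCcEe=4 WWbbCcee=2 WWbbccEE=1 WWbbccEe=2 WWbbccee=1 WwBBCCEE=2 WwBBCCEe=4 WwBBCCee=2 WwBBCcEE=4 WwBBCcEe=8 WwBBCcee=4 WwBBccEE=2 WwBBccEe=4 WwBBccee=2 WwBbCCEE=4 WwBbCCEe=8 WwBbCCee=4 WwBbCcEE=8 WwBbCcEe=16 WwBbCcee=8 WwBbccEE=4 WwBbccEe=8 WwBbccee=4 WwbbCCEE=2 WwbbCCEe=4 WwbbCCee=2 WwbbCcEE=4 WwbbCcEe=8 WwbbCcee=4 WwbbccEE=2 WwbbccEe=4 Wwbbccee=2 wwBBCCEE=1 wwBBCCEe=2 wwBBCCee=1 wwBBCcEE=2 wwBBCcEe=4 wwBBCcee=2 wwBBccEE=1 wwBBccEe=2 wwBBccee=1 wwBbCCEE=2 wwBbCCEe=4 wwBbCCee=2 wwBbCcEE=4 wwBbCcEe=8 wwBbCcee=4 wwBbccEE=2 wwBbccEe=4 wwBbccee=2 wwbbCCEE=1 wwbbCCEe=2 wwbbCCee=1 wwbbCcEE=2 wwbbCcEe=4 wwbbCcee=2 wwbbccEE=1 wwbbccEe=2 wwbbccee=1
ww bb C_ E_ hits 9/256; gcd=1; 9÷1/256÷1 = 9/256

P(ww bb C_ E_) = 9/256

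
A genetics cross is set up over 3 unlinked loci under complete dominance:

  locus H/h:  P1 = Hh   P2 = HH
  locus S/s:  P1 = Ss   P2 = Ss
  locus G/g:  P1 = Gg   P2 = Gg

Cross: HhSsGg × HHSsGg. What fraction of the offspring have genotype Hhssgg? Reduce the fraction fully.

P(Hhssgg) = 1/32

HhSsGg gametes: HSG×1, HSg×1, HsG×1, Hsg×1, hSG×1, hSg×1, hsG×1, hsg×1
HHSsGg gametes: HSG×2, HSg×2, HsG×2, Hsg×2
HhSsGg×HHSsGg grid (8·8=64): HHSSGG=2 HHSSGg=4 HHSSgg=2 HHSsGG=4 HHSsGg=8 HHSsgg=4 HHssGG=2 HHssGg=4 HHssgg=2 HhSSGG=2 HhSSGg=4 HhSSgg=2 HhSsGG=4 HhSsGg=8 HhSsgg=4 HhssGG=2 HhssGg=4 Hhssgg=2
Hhssgg hits 2/64; gcd=2; 2÷2/64÷2 = 1/32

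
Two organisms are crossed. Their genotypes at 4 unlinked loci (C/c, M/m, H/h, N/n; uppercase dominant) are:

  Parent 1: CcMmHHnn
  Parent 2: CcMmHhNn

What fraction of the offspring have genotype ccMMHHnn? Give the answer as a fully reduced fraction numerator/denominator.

CcMmHHnn gametes: CMHn×4, CmHn×4, cMHn×4, cmHn×4
CcMmHhNn gametes: CMHN×1, CMHn×1, CMhN×1, CMhn×1, CmHN×1, CmHn×1, CmhN×1, Cmhn×1, cMHN×1, cMHn×1, cMhN×1, cMhn×1, cmHN×1, cmHn×1, cmhN×1, cmhn×1
CcMmHHnn×CcMmHhNn grid (16·16=256): CCMMHHNn=4 CCMMHHnn=4 CCMMHhNn=4 CCMMHhnn=4 CCMmHHNn=8 CCMmHHnn=8 CCMmHhNn=8 CCMmHhnn=8 CCmmHHNn=4 CCmmHHnn=4 CCmmHhNn=4 CCmmHhnn=4 CcMMHHNn=8 CcMMHHnn=8 CcMMHhNn=8 CcMMHhnn=8 CcMmHHNn=16 CcMmHHnn=16 CcMmHhNn=16 CcMmHhnn=16 CcmmHHNn=8 CcmmHHnn=8 CcmmHhNn=8 CcmmHhnn=8 ccMMHHNn=4 ccMMHHnn=4 ccMMHhNn=4 ccMMHhnn=4 ccMmHHNn=8 ccMmHHnn=8 ccMmHhNn=8 ccMmHhnn=8 ccmmHHNn=4 ccmmHHnn=4 ccmmHhNn=4 ccmmHhnn=4
ccMMHHnn hits 4/256; gcd=4; 4÷4/256÷4 = 1/64

P(ccMMHHnn) = 1/64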